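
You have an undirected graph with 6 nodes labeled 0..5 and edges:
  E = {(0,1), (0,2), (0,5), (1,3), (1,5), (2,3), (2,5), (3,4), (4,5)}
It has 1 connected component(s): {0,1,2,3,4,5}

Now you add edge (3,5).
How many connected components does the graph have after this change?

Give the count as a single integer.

Initial component count: 1
Add (3,5): endpoints already in same component. Count unchanged: 1.
New component count: 1

Answer: 1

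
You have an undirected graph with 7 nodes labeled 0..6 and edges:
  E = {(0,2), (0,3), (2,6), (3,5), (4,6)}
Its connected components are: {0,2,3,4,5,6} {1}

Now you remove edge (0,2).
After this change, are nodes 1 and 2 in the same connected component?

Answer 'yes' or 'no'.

Initial components: {0,2,3,4,5,6} {1}
Removing edge (0,2): it was a bridge — component count 2 -> 3.
New components: {0,3,5} {1} {2,4,6}
Are 1 and 2 in the same component? no

Answer: no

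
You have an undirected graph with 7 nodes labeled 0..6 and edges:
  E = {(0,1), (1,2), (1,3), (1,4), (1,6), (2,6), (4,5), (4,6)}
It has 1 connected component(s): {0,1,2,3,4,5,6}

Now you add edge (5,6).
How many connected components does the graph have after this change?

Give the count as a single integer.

Initial component count: 1
Add (5,6): endpoints already in same component. Count unchanged: 1.
New component count: 1

Answer: 1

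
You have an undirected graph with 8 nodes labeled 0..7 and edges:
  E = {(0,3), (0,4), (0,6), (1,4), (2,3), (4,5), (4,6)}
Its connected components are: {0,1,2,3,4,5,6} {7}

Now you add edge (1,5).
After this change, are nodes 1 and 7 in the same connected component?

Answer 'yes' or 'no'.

Initial components: {0,1,2,3,4,5,6} {7}
Adding edge (1,5): both already in same component {0,1,2,3,4,5,6}. No change.
New components: {0,1,2,3,4,5,6} {7}
Are 1 and 7 in the same component? no

Answer: no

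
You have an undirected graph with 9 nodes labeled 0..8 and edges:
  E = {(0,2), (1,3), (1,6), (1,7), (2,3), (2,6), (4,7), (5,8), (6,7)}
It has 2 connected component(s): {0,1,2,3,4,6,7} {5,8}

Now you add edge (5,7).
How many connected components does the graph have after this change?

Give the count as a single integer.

Answer: 1

Derivation:
Initial component count: 2
Add (5,7): merges two components. Count decreases: 2 -> 1.
New component count: 1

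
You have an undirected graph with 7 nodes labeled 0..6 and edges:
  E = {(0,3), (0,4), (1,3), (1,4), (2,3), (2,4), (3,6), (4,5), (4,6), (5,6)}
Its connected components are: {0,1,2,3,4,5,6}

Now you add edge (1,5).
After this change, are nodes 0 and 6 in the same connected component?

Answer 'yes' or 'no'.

Answer: yes

Derivation:
Initial components: {0,1,2,3,4,5,6}
Adding edge (1,5): both already in same component {0,1,2,3,4,5,6}. No change.
New components: {0,1,2,3,4,5,6}
Are 0 and 6 in the same component? yes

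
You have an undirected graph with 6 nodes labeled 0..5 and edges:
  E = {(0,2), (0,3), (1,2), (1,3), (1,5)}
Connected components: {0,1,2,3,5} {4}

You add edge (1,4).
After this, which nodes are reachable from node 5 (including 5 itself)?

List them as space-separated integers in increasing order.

Before: nodes reachable from 5: {0,1,2,3,5}
Adding (1,4): merges 5's component with another. Reachability grows.
After: nodes reachable from 5: {0,1,2,3,4,5}

Answer: 0 1 2 3 4 5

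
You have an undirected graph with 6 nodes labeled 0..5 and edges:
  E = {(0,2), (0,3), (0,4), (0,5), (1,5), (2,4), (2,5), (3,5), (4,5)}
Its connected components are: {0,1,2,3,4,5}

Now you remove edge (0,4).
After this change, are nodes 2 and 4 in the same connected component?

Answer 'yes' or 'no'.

Initial components: {0,1,2,3,4,5}
Removing edge (0,4): not a bridge — component count unchanged at 1.
New components: {0,1,2,3,4,5}
Are 2 and 4 in the same component? yes

Answer: yes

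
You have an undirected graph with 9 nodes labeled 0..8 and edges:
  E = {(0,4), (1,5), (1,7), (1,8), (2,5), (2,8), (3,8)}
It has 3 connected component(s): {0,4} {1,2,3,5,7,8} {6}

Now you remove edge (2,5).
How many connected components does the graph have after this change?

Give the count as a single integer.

Initial component count: 3
Remove (2,5): not a bridge. Count unchanged: 3.
  After removal, components: {0,4} {1,2,3,5,7,8} {6}
New component count: 3

Answer: 3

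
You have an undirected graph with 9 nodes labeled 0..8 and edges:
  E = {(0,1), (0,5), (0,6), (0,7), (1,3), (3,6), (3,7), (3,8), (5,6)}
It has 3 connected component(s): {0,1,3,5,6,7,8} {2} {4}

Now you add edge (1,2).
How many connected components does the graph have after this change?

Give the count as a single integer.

Initial component count: 3
Add (1,2): merges two components. Count decreases: 3 -> 2.
New component count: 2

Answer: 2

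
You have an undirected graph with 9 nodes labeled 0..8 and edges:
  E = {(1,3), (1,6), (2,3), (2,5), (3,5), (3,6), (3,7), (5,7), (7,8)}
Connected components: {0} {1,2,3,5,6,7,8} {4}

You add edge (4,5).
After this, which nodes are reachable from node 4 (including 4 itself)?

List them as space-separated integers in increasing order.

Before: nodes reachable from 4: {4}
Adding (4,5): merges 4's component with another. Reachability grows.
After: nodes reachable from 4: {1,2,3,4,5,6,7,8}

Answer: 1 2 3 4 5 6 7 8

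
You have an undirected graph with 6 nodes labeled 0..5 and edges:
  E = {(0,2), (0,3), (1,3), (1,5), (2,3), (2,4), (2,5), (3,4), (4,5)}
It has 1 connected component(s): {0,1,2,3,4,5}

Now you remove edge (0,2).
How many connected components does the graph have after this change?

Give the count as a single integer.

Initial component count: 1
Remove (0,2): not a bridge. Count unchanged: 1.
  After removal, components: {0,1,2,3,4,5}
New component count: 1

Answer: 1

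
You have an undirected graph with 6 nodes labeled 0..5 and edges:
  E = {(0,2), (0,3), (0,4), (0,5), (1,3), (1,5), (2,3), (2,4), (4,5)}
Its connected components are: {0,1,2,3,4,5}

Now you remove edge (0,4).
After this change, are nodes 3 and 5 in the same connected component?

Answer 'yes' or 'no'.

Answer: yes

Derivation:
Initial components: {0,1,2,3,4,5}
Removing edge (0,4): not a bridge — component count unchanged at 1.
New components: {0,1,2,3,4,5}
Are 3 and 5 in the same component? yes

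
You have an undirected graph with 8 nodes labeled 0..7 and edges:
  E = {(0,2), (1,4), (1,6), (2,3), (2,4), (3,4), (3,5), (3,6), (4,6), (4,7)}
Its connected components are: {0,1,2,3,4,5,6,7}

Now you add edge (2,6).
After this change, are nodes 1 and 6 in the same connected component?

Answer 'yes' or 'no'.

Initial components: {0,1,2,3,4,5,6,7}
Adding edge (2,6): both already in same component {0,1,2,3,4,5,6,7}. No change.
New components: {0,1,2,3,4,5,6,7}
Are 1 and 6 in the same component? yes

Answer: yes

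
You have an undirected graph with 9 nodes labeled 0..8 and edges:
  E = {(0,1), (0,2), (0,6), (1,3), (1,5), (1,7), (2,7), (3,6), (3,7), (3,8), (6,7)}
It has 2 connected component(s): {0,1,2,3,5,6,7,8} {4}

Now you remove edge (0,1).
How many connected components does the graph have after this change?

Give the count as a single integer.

Initial component count: 2
Remove (0,1): not a bridge. Count unchanged: 2.
  After removal, components: {0,1,2,3,5,6,7,8} {4}
New component count: 2

Answer: 2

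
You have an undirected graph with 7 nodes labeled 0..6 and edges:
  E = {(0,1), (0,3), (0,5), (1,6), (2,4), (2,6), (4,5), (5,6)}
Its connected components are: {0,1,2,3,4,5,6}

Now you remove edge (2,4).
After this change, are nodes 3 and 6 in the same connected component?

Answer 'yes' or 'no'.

Answer: yes

Derivation:
Initial components: {0,1,2,3,4,5,6}
Removing edge (2,4): not a bridge — component count unchanged at 1.
New components: {0,1,2,3,4,5,6}
Are 3 and 6 in the same component? yes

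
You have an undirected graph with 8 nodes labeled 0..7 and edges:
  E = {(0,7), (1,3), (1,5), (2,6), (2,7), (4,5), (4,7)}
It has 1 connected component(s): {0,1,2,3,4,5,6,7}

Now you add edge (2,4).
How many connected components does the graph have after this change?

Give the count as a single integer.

Answer: 1

Derivation:
Initial component count: 1
Add (2,4): endpoints already in same component. Count unchanged: 1.
New component count: 1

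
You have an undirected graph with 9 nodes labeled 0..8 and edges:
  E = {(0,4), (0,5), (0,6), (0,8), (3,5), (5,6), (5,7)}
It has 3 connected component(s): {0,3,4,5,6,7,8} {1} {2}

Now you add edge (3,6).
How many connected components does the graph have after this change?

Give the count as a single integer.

Initial component count: 3
Add (3,6): endpoints already in same component. Count unchanged: 3.
New component count: 3

Answer: 3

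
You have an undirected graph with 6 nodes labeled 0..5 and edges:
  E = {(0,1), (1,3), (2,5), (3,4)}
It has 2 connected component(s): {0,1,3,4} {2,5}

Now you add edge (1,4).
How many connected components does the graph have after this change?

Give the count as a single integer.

Initial component count: 2
Add (1,4): endpoints already in same component. Count unchanged: 2.
New component count: 2

Answer: 2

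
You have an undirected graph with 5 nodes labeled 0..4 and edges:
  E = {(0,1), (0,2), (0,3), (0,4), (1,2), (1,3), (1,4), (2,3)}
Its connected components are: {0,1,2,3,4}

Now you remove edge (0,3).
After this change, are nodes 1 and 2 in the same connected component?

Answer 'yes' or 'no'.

Initial components: {0,1,2,3,4}
Removing edge (0,3): not a bridge — component count unchanged at 1.
New components: {0,1,2,3,4}
Are 1 and 2 in the same component? yes

Answer: yes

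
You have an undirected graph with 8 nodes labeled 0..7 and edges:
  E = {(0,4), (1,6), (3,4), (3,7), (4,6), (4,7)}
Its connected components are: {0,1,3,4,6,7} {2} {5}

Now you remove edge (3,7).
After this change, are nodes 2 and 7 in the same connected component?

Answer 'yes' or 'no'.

Answer: no

Derivation:
Initial components: {0,1,3,4,6,7} {2} {5}
Removing edge (3,7): not a bridge — component count unchanged at 3.
New components: {0,1,3,4,6,7} {2} {5}
Are 2 and 7 in the same component? no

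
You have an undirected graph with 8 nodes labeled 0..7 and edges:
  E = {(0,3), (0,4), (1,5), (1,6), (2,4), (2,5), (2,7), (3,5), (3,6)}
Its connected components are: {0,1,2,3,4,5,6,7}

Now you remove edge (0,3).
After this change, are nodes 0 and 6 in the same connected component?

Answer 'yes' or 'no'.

Answer: yes

Derivation:
Initial components: {0,1,2,3,4,5,6,7}
Removing edge (0,3): not a bridge — component count unchanged at 1.
New components: {0,1,2,3,4,5,6,7}
Are 0 and 6 in the same component? yes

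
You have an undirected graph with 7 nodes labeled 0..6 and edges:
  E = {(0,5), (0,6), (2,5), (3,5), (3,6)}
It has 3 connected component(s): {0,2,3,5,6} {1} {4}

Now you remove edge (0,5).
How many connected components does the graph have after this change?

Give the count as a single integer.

Initial component count: 3
Remove (0,5): not a bridge. Count unchanged: 3.
  After removal, components: {0,2,3,5,6} {1} {4}
New component count: 3

Answer: 3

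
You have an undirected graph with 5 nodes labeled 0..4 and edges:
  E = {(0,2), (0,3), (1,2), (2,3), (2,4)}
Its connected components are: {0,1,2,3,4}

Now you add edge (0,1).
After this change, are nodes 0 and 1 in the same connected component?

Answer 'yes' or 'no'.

Answer: yes

Derivation:
Initial components: {0,1,2,3,4}
Adding edge (0,1): both already in same component {0,1,2,3,4}. No change.
New components: {0,1,2,3,4}
Are 0 and 1 in the same component? yes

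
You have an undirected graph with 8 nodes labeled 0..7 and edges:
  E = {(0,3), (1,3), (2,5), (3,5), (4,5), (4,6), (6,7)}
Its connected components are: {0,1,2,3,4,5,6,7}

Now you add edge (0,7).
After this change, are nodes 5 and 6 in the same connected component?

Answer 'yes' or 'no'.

Initial components: {0,1,2,3,4,5,6,7}
Adding edge (0,7): both already in same component {0,1,2,3,4,5,6,7}. No change.
New components: {0,1,2,3,4,5,6,7}
Are 5 and 6 in the same component? yes

Answer: yes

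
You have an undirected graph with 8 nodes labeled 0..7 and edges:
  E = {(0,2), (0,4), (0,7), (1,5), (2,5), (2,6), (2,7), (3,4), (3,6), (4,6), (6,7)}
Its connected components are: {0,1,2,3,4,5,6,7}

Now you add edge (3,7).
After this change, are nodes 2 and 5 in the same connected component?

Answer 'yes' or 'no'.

Answer: yes

Derivation:
Initial components: {0,1,2,3,4,5,6,7}
Adding edge (3,7): both already in same component {0,1,2,3,4,5,6,7}. No change.
New components: {0,1,2,3,4,5,6,7}
Are 2 and 5 in the same component? yes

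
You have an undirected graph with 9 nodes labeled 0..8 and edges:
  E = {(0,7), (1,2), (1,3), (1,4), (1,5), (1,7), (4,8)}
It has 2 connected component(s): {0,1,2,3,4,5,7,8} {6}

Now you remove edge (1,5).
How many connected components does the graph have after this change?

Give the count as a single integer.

Answer: 3

Derivation:
Initial component count: 2
Remove (1,5): it was a bridge. Count increases: 2 -> 3.
  After removal, components: {0,1,2,3,4,7,8} {5} {6}
New component count: 3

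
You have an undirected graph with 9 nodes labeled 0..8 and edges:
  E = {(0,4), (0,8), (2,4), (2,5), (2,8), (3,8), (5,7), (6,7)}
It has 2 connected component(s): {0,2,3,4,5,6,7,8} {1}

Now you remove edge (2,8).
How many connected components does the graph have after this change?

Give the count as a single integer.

Answer: 2

Derivation:
Initial component count: 2
Remove (2,8): not a bridge. Count unchanged: 2.
  After removal, components: {0,2,3,4,5,6,7,8} {1}
New component count: 2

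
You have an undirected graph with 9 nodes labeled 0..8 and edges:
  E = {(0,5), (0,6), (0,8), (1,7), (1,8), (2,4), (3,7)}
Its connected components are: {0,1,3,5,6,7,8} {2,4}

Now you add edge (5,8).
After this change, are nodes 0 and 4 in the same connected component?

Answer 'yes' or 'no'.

Initial components: {0,1,3,5,6,7,8} {2,4}
Adding edge (5,8): both already in same component {0,1,3,5,6,7,8}. No change.
New components: {0,1,3,5,6,7,8} {2,4}
Are 0 and 4 in the same component? no

Answer: no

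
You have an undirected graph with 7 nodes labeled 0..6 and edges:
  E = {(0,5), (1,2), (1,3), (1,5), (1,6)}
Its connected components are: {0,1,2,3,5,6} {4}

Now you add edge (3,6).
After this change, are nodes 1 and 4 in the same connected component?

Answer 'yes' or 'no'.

Answer: no

Derivation:
Initial components: {0,1,2,3,5,6} {4}
Adding edge (3,6): both already in same component {0,1,2,3,5,6}. No change.
New components: {0,1,2,3,5,6} {4}
Are 1 and 4 in the same component? no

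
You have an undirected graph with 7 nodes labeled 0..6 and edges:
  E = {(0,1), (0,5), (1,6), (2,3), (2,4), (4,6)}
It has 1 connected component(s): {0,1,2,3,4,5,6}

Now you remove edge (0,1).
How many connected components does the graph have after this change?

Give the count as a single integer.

Initial component count: 1
Remove (0,1): it was a bridge. Count increases: 1 -> 2.
  After removal, components: {0,5} {1,2,3,4,6}
New component count: 2

Answer: 2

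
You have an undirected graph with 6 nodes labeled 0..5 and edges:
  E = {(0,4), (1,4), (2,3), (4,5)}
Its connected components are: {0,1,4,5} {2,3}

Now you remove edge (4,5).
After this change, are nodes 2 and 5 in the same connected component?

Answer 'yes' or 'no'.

Initial components: {0,1,4,5} {2,3}
Removing edge (4,5): it was a bridge — component count 2 -> 3.
New components: {0,1,4} {2,3} {5}
Are 2 and 5 in the same component? no

Answer: no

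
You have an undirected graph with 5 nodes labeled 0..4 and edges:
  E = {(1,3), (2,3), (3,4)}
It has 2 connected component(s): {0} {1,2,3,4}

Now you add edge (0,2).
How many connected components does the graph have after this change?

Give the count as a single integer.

Initial component count: 2
Add (0,2): merges two components. Count decreases: 2 -> 1.
New component count: 1

Answer: 1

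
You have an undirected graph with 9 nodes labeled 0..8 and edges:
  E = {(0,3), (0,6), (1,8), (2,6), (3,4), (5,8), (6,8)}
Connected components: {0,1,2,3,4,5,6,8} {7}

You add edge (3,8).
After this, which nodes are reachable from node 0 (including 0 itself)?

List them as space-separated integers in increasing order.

Answer: 0 1 2 3 4 5 6 8

Derivation:
Before: nodes reachable from 0: {0,1,2,3,4,5,6,8}
Adding (3,8): both endpoints already in same component. Reachability from 0 unchanged.
After: nodes reachable from 0: {0,1,2,3,4,5,6,8}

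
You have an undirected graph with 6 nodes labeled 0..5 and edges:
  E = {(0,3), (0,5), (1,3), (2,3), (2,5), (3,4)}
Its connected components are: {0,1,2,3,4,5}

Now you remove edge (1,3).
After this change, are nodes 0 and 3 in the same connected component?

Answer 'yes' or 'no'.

Initial components: {0,1,2,3,4,5}
Removing edge (1,3): it was a bridge — component count 1 -> 2.
New components: {0,2,3,4,5} {1}
Are 0 and 3 in the same component? yes

Answer: yes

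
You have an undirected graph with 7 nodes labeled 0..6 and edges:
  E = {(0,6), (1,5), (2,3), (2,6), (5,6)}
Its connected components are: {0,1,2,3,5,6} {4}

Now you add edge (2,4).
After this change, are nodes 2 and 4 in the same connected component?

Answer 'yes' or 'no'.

Initial components: {0,1,2,3,5,6} {4}
Adding edge (2,4): merges {0,1,2,3,5,6} and {4}.
New components: {0,1,2,3,4,5,6}
Are 2 and 4 in the same component? yes

Answer: yes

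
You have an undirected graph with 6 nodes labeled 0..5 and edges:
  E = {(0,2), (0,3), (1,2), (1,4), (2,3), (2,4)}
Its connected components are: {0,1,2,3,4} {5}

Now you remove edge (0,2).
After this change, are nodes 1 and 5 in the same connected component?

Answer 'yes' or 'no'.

Answer: no

Derivation:
Initial components: {0,1,2,3,4} {5}
Removing edge (0,2): not a bridge — component count unchanged at 2.
New components: {0,1,2,3,4} {5}
Are 1 and 5 in the same component? no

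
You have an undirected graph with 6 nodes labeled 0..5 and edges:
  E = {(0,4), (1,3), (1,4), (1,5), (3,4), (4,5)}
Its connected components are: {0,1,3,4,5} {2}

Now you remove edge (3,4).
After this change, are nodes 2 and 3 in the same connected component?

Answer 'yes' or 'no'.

Initial components: {0,1,3,4,5} {2}
Removing edge (3,4): not a bridge — component count unchanged at 2.
New components: {0,1,3,4,5} {2}
Are 2 and 3 in the same component? no

Answer: no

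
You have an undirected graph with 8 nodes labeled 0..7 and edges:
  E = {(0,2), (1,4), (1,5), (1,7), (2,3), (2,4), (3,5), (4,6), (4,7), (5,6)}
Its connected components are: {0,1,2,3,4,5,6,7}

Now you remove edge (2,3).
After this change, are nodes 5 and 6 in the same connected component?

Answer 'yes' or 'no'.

Initial components: {0,1,2,3,4,5,6,7}
Removing edge (2,3): not a bridge — component count unchanged at 1.
New components: {0,1,2,3,4,5,6,7}
Are 5 and 6 in the same component? yes

Answer: yes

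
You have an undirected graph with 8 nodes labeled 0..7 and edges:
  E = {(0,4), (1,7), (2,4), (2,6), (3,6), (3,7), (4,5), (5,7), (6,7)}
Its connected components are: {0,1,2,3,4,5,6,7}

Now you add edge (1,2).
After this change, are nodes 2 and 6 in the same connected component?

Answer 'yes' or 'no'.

Initial components: {0,1,2,3,4,5,6,7}
Adding edge (1,2): both already in same component {0,1,2,3,4,5,6,7}. No change.
New components: {0,1,2,3,4,5,6,7}
Are 2 and 6 in the same component? yes

Answer: yes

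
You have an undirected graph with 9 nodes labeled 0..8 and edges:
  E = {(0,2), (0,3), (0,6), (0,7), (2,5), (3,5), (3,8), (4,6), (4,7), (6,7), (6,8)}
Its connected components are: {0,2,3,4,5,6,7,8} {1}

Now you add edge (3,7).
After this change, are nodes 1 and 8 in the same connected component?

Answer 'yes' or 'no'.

Answer: no

Derivation:
Initial components: {0,2,3,4,5,6,7,8} {1}
Adding edge (3,7): both already in same component {0,2,3,4,5,6,7,8}. No change.
New components: {0,2,3,4,5,6,7,8} {1}
Are 1 and 8 in the same component? no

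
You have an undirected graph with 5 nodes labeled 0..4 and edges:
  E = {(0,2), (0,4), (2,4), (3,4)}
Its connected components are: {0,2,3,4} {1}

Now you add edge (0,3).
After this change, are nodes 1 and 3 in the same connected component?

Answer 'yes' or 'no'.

Answer: no

Derivation:
Initial components: {0,2,3,4} {1}
Adding edge (0,3): both already in same component {0,2,3,4}. No change.
New components: {0,2,3,4} {1}
Are 1 and 3 in the same component? no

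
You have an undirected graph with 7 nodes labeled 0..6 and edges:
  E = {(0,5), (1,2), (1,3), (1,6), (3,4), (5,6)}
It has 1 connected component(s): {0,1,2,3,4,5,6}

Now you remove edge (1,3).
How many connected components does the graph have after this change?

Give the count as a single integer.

Initial component count: 1
Remove (1,3): it was a bridge. Count increases: 1 -> 2.
  After removal, components: {0,1,2,5,6} {3,4}
New component count: 2

Answer: 2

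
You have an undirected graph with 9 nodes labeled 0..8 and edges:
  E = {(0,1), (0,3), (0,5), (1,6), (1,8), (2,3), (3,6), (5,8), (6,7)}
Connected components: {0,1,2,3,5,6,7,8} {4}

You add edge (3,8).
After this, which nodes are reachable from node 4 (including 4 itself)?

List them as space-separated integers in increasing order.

Answer: 4

Derivation:
Before: nodes reachable from 4: {4}
Adding (3,8): both endpoints already in same component. Reachability from 4 unchanged.
After: nodes reachable from 4: {4}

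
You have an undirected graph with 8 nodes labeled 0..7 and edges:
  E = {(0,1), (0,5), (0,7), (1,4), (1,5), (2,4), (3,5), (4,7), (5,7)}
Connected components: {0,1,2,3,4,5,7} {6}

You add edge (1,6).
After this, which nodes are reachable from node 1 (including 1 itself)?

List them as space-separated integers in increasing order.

Answer: 0 1 2 3 4 5 6 7

Derivation:
Before: nodes reachable from 1: {0,1,2,3,4,5,7}
Adding (1,6): merges 1's component with another. Reachability grows.
After: nodes reachable from 1: {0,1,2,3,4,5,6,7}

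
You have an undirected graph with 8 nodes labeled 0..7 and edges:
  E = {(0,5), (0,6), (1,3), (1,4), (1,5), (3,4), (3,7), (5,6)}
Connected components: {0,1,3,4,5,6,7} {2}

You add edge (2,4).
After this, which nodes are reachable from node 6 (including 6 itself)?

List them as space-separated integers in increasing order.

Before: nodes reachable from 6: {0,1,3,4,5,6,7}
Adding (2,4): merges 6's component with another. Reachability grows.
After: nodes reachable from 6: {0,1,2,3,4,5,6,7}

Answer: 0 1 2 3 4 5 6 7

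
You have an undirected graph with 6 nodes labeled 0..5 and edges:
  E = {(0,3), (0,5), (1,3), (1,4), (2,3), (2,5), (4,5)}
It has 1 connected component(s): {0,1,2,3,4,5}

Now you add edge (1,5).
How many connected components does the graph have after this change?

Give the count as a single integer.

Answer: 1

Derivation:
Initial component count: 1
Add (1,5): endpoints already in same component. Count unchanged: 1.
New component count: 1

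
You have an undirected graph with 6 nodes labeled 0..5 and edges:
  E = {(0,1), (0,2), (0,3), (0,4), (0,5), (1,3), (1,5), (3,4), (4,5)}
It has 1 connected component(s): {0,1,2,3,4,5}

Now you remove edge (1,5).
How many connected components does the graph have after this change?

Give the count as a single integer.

Answer: 1

Derivation:
Initial component count: 1
Remove (1,5): not a bridge. Count unchanged: 1.
  After removal, components: {0,1,2,3,4,5}
New component count: 1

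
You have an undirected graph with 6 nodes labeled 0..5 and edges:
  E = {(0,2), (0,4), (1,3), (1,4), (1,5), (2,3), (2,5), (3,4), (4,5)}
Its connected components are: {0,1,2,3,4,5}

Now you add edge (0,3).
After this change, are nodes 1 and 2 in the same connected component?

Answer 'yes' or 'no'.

Answer: yes

Derivation:
Initial components: {0,1,2,3,4,5}
Adding edge (0,3): both already in same component {0,1,2,3,4,5}. No change.
New components: {0,1,2,3,4,5}
Are 1 and 2 in the same component? yes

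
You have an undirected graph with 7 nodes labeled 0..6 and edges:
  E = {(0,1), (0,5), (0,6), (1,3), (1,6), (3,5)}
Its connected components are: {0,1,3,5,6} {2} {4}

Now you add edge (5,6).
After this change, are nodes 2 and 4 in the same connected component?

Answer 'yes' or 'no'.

Answer: no

Derivation:
Initial components: {0,1,3,5,6} {2} {4}
Adding edge (5,6): both already in same component {0,1,3,5,6}. No change.
New components: {0,1,3,5,6} {2} {4}
Are 2 and 4 in the same component? no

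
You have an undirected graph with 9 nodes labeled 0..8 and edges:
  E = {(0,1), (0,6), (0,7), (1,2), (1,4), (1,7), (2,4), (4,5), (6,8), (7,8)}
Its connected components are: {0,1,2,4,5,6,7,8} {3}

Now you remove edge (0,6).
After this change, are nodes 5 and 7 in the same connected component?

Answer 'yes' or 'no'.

Initial components: {0,1,2,4,5,6,7,8} {3}
Removing edge (0,6): not a bridge — component count unchanged at 2.
New components: {0,1,2,4,5,6,7,8} {3}
Are 5 and 7 in the same component? yes

Answer: yes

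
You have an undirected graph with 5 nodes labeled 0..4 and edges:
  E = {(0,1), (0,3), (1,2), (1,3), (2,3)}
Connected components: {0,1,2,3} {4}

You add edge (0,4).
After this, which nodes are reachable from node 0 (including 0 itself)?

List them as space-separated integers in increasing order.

Answer: 0 1 2 3 4

Derivation:
Before: nodes reachable from 0: {0,1,2,3}
Adding (0,4): merges 0's component with another. Reachability grows.
After: nodes reachable from 0: {0,1,2,3,4}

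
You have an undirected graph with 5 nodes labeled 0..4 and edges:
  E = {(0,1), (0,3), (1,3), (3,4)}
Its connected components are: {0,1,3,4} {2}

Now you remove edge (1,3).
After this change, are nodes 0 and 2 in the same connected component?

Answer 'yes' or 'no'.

Answer: no

Derivation:
Initial components: {0,1,3,4} {2}
Removing edge (1,3): not a bridge — component count unchanged at 2.
New components: {0,1,3,4} {2}
Are 0 and 2 in the same component? no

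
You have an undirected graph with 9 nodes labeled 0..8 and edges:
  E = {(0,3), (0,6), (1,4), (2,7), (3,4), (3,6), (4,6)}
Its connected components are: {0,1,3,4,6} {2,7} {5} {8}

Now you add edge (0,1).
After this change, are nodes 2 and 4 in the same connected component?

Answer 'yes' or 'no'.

Answer: no

Derivation:
Initial components: {0,1,3,4,6} {2,7} {5} {8}
Adding edge (0,1): both already in same component {0,1,3,4,6}. No change.
New components: {0,1,3,4,6} {2,7} {5} {8}
Are 2 and 4 in the same component? no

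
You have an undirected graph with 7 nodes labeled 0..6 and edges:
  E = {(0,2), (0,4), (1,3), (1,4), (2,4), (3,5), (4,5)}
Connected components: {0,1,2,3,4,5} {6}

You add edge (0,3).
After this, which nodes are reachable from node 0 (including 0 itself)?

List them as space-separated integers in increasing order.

Before: nodes reachable from 0: {0,1,2,3,4,5}
Adding (0,3): both endpoints already in same component. Reachability from 0 unchanged.
After: nodes reachable from 0: {0,1,2,3,4,5}

Answer: 0 1 2 3 4 5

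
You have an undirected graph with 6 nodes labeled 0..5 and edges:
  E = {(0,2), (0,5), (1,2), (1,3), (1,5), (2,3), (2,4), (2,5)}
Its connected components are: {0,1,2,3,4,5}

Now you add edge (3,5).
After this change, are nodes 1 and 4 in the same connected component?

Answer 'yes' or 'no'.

Initial components: {0,1,2,3,4,5}
Adding edge (3,5): both already in same component {0,1,2,3,4,5}. No change.
New components: {0,1,2,3,4,5}
Are 1 and 4 in the same component? yes

Answer: yes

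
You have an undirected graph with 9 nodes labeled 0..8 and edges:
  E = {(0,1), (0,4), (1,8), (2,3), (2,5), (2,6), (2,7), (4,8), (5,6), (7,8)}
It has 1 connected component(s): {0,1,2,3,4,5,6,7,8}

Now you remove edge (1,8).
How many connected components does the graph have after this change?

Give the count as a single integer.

Initial component count: 1
Remove (1,8): not a bridge. Count unchanged: 1.
  After removal, components: {0,1,2,3,4,5,6,7,8}
New component count: 1

Answer: 1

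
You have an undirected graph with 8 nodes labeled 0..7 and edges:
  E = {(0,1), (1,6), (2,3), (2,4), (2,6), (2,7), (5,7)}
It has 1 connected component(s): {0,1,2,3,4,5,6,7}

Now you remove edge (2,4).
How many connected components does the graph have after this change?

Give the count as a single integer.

Answer: 2

Derivation:
Initial component count: 1
Remove (2,4): it was a bridge. Count increases: 1 -> 2.
  After removal, components: {0,1,2,3,5,6,7} {4}
New component count: 2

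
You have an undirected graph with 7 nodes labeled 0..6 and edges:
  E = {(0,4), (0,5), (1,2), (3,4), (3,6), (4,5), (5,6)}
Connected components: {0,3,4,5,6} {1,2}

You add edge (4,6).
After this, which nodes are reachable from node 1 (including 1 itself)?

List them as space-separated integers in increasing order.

Answer: 1 2

Derivation:
Before: nodes reachable from 1: {1,2}
Adding (4,6): both endpoints already in same component. Reachability from 1 unchanged.
After: nodes reachable from 1: {1,2}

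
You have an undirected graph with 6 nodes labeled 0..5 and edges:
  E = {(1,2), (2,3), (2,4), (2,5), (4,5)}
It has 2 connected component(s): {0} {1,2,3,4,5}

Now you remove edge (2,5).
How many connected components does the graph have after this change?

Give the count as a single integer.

Initial component count: 2
Remove (2,5): not a bridge. Count unchanged: 2.
  After removal, components: {0} {1,2,3,4,5}
New component count: 2

Answer: 2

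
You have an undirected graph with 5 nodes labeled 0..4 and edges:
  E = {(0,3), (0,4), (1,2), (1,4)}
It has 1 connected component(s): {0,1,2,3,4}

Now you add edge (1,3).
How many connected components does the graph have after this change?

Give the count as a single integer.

Answer: 1

Derivation:
Initial component count: 1
Add (1,3): endpoints already in same component. Count unchanged: 1.
New component count: 1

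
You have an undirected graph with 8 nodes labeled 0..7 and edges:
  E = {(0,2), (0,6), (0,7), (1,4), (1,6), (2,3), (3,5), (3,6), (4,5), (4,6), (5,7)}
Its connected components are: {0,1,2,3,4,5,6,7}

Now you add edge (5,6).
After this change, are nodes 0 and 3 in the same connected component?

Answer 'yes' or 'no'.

Initial components: {0,1,2,3,4,5,6,7}
Adding edge (5,6): both already in same component {0,1,2,3,4,5,6,7}. No change.
New components: {0,1,2,3,4,5,6,7}
Are 0 and 3 in the same component? yes

Answer: yes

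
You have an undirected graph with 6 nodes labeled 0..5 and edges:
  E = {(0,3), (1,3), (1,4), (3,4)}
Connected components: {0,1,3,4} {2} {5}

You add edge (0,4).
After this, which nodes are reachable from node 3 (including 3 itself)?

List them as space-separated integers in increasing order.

Before: nodes reachable from 3: {0,1,3,4}
Adding (0,4): both endpoints already in same component. Reachability from 3 unchanged.
After: nodes reachable from 3: {0,1,3,4}

Answer: 0 1 3 4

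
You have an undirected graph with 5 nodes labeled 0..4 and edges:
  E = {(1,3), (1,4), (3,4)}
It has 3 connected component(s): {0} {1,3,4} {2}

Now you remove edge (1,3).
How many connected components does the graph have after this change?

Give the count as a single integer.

Initial component count: 3
Remove (1,3): not a bridge. Count unchanged: 3.
  After removal, components: {0} {1,3,4} {2}
New component count: 3

Answer: 3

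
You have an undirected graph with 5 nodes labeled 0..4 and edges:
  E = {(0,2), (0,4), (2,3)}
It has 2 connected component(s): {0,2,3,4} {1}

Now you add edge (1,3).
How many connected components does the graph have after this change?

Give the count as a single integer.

Initial component count: 2
Add (1,3): merges two components. Count decreases: 2 -> 1.
New component count: 1

Answer: 1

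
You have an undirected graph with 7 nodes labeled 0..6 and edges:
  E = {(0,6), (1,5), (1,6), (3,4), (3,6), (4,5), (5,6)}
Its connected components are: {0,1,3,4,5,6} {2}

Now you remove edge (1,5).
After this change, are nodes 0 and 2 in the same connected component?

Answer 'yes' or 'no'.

Answer: no

Derivation:
Initial components: {0,1,3,4,5,6} {2}
Removing edge (1,5): not a bridge — component count unchanged at 2.
New components: {0,1,3,4,5,6} {2}
Are 0 and 2 in the same component? no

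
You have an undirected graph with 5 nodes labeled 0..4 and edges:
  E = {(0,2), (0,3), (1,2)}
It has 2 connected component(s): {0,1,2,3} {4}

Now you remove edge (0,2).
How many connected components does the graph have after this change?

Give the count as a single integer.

Answer: 3

Derivation:
Initial component count: 2
Remove (0,2): it was a bridge. Count increases: 2 -> 3.
  After removal, components: {0,3} {1,2} {4}
New component count: 3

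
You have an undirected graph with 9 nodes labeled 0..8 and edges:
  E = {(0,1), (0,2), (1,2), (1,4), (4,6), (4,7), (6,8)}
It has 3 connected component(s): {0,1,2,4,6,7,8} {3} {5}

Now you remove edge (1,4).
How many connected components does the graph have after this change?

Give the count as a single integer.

Initial component count: 3
Remove (1,4): it was a bridge. Count increases: 3 -> 4.
  After removal, components: {0,1,2} {3} {4,6,7,8} {5}
New component count: 4

Answer: 4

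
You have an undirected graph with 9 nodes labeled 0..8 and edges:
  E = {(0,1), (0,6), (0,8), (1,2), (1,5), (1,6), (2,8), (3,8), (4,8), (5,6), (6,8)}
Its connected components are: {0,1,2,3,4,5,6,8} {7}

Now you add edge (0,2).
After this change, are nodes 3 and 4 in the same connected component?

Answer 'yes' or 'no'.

Answer: yes

Derivation:
Initial components: {0,1,2,3,4,5,6,8} {7}
Adding edge (0,2): both already in same component {0,1,2,3,4,5,6,8}. No change.
New components: {0,1,2,3,4,5,6,8} {7}
Are 3 and 4 in the same component? yes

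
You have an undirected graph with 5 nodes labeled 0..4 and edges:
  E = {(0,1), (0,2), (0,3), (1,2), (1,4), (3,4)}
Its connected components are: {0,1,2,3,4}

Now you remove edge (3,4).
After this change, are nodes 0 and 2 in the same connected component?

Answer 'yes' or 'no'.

Initial components: {0,1,2,3,4}
Removing edge (3,4): not a bridge — component count unchanged at 1.
New components: {0,1,2,3,4}
Are 0 and 2 in the same component? yes

Answer: yes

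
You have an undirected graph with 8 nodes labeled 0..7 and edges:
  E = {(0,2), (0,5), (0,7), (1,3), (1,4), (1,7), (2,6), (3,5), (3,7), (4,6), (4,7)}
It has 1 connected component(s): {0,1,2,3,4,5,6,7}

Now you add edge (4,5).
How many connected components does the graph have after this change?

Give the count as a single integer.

Initial component count: 1
Add (4,5): endpoints already in same component. Count unchanged: 1.
New component count: 1

Answer: 1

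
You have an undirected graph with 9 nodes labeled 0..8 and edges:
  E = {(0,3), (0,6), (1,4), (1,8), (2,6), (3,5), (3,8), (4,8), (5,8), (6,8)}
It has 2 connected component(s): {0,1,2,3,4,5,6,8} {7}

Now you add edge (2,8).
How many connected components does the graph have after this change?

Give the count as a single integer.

Initial component count: 2
Add (2,8): endpoints already in same component. Count unchanged: 2.
New component count: 2

Answer: 2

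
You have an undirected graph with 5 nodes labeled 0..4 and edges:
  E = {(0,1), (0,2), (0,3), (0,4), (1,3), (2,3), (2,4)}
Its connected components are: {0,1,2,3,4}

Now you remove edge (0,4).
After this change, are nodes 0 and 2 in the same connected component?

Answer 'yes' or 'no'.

Answer: yes

Derivation:
Initial components: {0,1,2,3,4}
Removing edge (0,4): not a bridge — component count unchanged at 1.
New components: {0,1,2,3,4}
Are 0 and 2 in the same component? yes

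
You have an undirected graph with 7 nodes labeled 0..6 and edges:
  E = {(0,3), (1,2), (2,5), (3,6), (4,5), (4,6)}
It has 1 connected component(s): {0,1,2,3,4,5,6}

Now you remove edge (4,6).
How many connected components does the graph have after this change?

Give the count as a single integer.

Initial component count: 1
Remove (4,6): it was a bridge. Count increases: 1 -> 2.
  After removal, components: {0,3,6} {1,2,4,5}
New component count: 2

Answer: 2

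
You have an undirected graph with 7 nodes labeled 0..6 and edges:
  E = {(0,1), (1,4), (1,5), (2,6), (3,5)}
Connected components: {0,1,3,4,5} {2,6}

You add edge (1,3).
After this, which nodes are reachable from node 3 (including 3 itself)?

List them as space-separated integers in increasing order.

Answer: 0 1 3 4 5

Derivation:
Before: nodes reachable from 3: {0,1,3,4,5}
Adding (1,3): both endpoints already in same component. Reachability from 3 unchanged.
After: nodes reachable from 3: {0,1,3,4,5}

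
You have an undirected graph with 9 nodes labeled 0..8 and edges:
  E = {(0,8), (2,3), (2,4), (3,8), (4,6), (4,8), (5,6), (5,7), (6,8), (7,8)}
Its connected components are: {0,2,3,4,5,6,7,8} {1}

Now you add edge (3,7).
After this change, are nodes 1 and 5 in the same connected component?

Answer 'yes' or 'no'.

Answer: no

Derivation:
Initial components: {0,2,3,4,5,6,7,8} {1}
Adding edge (3,7): both already in same component {0,2,3,4,5,6,7,8}. No change.
New components: {0,2,3,4,5,6,7,8} {1}
Are 1 and 5 in the same component? no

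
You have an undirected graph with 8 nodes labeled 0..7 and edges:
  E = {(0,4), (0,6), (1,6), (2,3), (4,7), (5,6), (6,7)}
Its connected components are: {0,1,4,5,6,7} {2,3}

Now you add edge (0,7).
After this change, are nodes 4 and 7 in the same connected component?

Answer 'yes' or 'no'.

Initial components: {0,1,4,5,6,7} {2,3}
Adding edge (0,7): both already in same component {0,1,4,5,6,7}. No change.
New components: {0,1,4,5,6,7} {2,3}
Are 4 and 7 in the same component? yes

Answer: yes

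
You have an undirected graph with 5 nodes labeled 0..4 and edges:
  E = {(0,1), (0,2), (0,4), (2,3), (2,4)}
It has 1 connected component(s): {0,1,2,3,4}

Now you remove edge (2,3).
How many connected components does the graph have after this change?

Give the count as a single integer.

Initial component count: 1
Remove (2,3): it was a bridge. Count increases: 1 -> 2.
  After removal, components: {0,1,2,4} {3}
New component count: 2

Answer: 2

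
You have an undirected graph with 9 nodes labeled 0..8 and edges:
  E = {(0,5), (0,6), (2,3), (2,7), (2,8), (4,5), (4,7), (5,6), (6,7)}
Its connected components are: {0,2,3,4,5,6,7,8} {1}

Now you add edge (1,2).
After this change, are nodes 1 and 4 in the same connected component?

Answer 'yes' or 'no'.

Answer: yes

Derivation:
Initial components: {0,2,3,4,5,6,7,8} {1}
Adding edge (1,2): merges {1} and {0,2,3,4,5,6,7,8}.
New components: {0,1,2,3,4,5,6,7,8}
Are 1 and 4 in the same component? yes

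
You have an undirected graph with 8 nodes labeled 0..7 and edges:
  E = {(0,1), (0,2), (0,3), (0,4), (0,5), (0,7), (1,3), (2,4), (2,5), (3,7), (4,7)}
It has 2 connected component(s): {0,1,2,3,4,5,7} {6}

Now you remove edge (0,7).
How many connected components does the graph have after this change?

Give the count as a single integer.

Answer: 2

Derivation:
Initial component count: 2
Remove (0,7): not a bridge. Count unchanged: 2.
  After removal, components: {0,1,2,3,4,5,7} {6}
New component count: 2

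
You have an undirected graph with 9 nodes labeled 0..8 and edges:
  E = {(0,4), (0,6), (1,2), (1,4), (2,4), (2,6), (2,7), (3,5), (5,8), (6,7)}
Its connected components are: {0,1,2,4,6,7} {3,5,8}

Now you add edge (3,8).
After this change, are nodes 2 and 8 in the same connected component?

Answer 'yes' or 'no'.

Answer: no

Derivation:
Initial components: {0,1,2,4,6,7} {3,5,8}
Adding edge (3,8): both already in same component {3,5,8}. No change.
New components: {0,1,2,4,6,7} {3,5,8}
Are 2 and 8 in the same component? no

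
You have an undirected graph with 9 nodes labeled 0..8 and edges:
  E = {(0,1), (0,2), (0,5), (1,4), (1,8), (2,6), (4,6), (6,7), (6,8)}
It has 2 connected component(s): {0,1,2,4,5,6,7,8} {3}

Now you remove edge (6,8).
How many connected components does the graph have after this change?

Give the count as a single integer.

Answer: 2

Derivation:
Initial component count: 2
Remove (6,8): not a bridge. Count unchanged: 2.
  After removal, components: {0,1,2,4,5,6,7,8} {3}
New component count: 2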